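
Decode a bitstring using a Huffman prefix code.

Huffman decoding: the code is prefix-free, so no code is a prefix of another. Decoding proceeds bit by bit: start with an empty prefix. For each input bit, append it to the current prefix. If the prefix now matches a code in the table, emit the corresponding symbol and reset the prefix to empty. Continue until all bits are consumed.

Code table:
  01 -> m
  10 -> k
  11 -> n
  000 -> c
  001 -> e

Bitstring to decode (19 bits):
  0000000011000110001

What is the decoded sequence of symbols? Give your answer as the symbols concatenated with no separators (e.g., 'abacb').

Bit 0: prefix='0' (no match yet)
Bit 1: prefix='00' (no match yet)
Bit 2: prefix='000' -> emit 'c', reset
Bit 3: prefix='0' (no match yet)
Bit 4: prefix='00' (no match yet)
Bit 5: prefix='000' -> emit 'c', reset
Bit 6: prefix='0' (no match yet)
Bit 7: prefix='00' (no match yet)
Bit 8: prefix='001' -> emit 'e', reset
Bit 9: prefix='1' (no match yet)
Bit 10: prefix='10' -> emit 'k', reset
Bit 11: prefix='0' (no match yet)
Bit 12: prefix='00' (no match yet)
Bit 13: prefix='001' -> emit 'e', reset
Bit 14: prefix='1' (no match yet)
Bit 15: prefix='10' -> emit 'k', reset
Bit 16: prefix='0' (no match yet)
Bit 17: prefix='00' (no match yet)
Bit 18: prefix='001' -> emit 'e', reset

Answer: ccekeke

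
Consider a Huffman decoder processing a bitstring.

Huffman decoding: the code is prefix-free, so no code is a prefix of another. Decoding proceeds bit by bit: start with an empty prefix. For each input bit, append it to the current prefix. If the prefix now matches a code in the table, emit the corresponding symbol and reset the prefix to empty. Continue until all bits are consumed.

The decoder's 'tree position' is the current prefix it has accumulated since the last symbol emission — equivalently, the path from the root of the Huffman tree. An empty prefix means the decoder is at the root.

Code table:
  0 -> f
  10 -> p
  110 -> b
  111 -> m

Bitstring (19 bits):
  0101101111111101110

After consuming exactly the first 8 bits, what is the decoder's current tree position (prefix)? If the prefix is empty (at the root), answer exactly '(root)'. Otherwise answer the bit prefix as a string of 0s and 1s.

Bit 0: prefix='0' -> emit 'f', reset
Bit 1: prefix='1' (no match yet)
Bit 2: prefix='10' -> emit 'p', reset
Bit 3: prefix='1' (no match yet)
Bit 4: prefix='11' (no match yet)
Bit 5: prefix='110' -> emit 'b', reset
Bit 6: prefix='1' (no match yet)
Bit 7: prefix='11' (no match yet)

Answer: 11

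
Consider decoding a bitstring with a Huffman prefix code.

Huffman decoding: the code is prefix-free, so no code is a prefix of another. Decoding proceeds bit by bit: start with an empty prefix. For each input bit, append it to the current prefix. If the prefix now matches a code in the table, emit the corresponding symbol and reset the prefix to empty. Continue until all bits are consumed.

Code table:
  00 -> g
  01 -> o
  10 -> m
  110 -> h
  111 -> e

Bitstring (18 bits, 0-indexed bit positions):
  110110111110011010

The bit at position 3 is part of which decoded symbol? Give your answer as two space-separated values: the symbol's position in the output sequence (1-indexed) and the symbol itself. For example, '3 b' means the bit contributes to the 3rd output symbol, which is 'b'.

Bit 0: prefix='1' (no match yet)
Bit 1: prefix='11' (no match yet)
Bit 2: prefix='110' -> emit 'h', reset
Bit 3: prefix='1' (no match yet)
Bit 4: prefix='11' (no match yet)
Bit 5: prefix='110' -> emit 'h', reset
Bit 6: prefix='1' (no match yet)
Bit 7: prefix='11' (no match yet)

Answer: 2 h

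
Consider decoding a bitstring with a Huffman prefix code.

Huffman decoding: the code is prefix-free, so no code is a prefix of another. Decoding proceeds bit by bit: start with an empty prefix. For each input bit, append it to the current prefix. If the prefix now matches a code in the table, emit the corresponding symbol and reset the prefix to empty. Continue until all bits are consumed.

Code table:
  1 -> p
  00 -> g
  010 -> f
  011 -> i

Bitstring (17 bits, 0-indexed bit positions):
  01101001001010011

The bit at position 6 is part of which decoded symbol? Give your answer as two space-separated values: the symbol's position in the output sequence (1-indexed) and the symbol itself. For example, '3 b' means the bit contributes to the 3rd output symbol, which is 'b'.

Bit 0: prefix='0' (no match yet)
Bit 1: prefix='01' (no match yet)
Bit 2: prefix='011' -> emit 'i', reset
Bit 3: prefix='0' (no match yet)
Bit 4: prefix='01' (no match yet)
Bit 5: prefix='010' -> emit 'f', reset
Bit 6: prefix='0' (no match yet)
Bit 7: prefix='01' (no match yet)
Bit 8: prefix='010' -> emit 'f', reset
Bit 9: prefix='0' (no match yet)
Bit 10: prefix='01' (no match yet)

Answer: 3 f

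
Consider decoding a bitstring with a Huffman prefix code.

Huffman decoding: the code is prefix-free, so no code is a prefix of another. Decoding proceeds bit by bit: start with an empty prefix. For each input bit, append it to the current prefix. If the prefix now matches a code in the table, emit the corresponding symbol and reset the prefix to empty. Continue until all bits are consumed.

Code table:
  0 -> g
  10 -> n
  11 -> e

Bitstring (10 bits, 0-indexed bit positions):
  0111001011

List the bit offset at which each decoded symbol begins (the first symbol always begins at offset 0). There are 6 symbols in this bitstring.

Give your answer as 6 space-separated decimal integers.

Answer: 0 1 3 5 6 8

Derivation:
Bit 0: prefix='0' -> emit 'g', reset
Bit 1: prefix='1' (no match yet)
Bit 2: prefix='11' -> emit 'e', reset
Bit 3: prefix='1' (no match yet)
Bit 4: prefix='10' -> emit 'n', reset
Bit 5: prefix='0' -> emit 'g', reset
Bit 6: prefix='1' (no match yet)
Bit 7: prefix='10' -> emit 'n', reset
Bit 8: prefix='1' (no match yet)
Bit 9: prefix='11' -> emit 'e', reset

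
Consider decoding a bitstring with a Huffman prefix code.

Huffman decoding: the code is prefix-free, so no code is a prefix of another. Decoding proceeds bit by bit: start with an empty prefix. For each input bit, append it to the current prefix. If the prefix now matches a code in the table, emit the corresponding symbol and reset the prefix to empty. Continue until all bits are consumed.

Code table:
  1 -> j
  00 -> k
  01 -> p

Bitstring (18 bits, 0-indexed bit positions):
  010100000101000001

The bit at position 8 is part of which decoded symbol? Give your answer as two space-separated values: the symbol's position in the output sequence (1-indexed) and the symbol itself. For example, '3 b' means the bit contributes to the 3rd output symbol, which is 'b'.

Answer: 5 p

Derivation:
Bit 0: prefix='0' (no match yet)
Bit 1: prefix='01' -> emit 'p', reset
Bit 2: prefix='0' (no match yet)
Bit 3: prefix='01' -> emit 'p', reset
Bit 4: prefix='0' (no match yet)
Bit 5: prefix='00' -> emit 'k', reset
Bit 6: prefix='0' (no match yet)
Bit 7: prefix='00' -> emit 'k', reset
Bit 8: prefix='0' (no match yet)
Bit 9: prefix='01' -> emit 'p', reset
Bit 10: prefix='0' (no match yet)
Bit 11: prefix='01' -> emit 'p', reset
Bit 12: prefix='0' (no match yet)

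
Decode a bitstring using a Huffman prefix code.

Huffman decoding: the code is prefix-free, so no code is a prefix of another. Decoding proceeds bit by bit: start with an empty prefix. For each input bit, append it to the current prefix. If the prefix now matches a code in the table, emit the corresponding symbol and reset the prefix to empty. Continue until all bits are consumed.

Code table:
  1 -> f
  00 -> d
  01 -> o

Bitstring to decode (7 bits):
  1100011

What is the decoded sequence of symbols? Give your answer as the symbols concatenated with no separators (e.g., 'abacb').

Answer: ffdof

Derivation:
Bit 0: prefix='1' -> emit 'f', reset
Bit 1: prefix='1' -> emit 'f', reset
Bit 2: prefix='0' (no match yet)
Bit 3: prefix='00' -> emit 'd', reset
Bit 4: prefix='0' (no match yet)
Bit 5: prefix='01' -> emit 'o', reset
Bit 6: prefix='1' -> emit 'f', reset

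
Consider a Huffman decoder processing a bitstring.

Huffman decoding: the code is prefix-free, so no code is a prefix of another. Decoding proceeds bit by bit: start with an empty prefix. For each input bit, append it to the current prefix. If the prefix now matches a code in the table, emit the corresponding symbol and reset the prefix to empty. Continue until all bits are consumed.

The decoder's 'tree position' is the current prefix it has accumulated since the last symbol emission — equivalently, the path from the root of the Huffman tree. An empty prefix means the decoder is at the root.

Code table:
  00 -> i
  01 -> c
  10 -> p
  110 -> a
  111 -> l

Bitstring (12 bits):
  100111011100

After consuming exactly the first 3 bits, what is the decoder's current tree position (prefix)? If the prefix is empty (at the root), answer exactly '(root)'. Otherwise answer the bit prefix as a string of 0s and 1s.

Bit 0: prefix='1' (no match yet)
Bit 1: prefix='10' -> emit 'p', reset
Bit 2: prefix='0' (no match yet)

Answer: 0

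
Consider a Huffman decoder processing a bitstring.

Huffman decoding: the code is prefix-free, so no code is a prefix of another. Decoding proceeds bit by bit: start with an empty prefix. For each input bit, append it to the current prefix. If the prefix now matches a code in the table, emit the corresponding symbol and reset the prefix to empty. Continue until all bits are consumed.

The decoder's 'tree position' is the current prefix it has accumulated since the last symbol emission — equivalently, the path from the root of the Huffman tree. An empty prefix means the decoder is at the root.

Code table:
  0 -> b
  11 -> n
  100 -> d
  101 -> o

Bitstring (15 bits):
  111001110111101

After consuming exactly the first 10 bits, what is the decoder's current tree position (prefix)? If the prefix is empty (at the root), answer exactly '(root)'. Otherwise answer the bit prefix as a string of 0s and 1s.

Bit 0: prefix='1' (no match yet)
Bit 1: prefix='11' -> emit 'n', reset
Bit 2: prefix='1' (no match yet)
Bit 3: prefix='10' (no match yet)
Bit 4: prefix='100' -> emit 'd', reset
Bit 5: prefix='1' (no match yet)
Bit 6: prefix='11' -> emit 'n', reset
Bit 7: prefix='1' (no match yet)
Bit 8: prefix='10' (no match yet)
Bit 9: prefix='101' -> emit 'o', reset

Answer: (root)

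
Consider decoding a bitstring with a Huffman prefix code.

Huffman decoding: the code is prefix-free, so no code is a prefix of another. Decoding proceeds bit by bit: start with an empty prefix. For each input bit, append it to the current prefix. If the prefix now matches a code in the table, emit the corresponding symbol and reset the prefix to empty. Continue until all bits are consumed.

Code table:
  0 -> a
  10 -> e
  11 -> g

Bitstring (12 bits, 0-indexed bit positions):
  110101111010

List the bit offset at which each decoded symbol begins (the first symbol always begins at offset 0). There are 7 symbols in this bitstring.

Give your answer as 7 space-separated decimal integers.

Answer: 0 2 3 5 7 9 10

Derivation:
Bit 0: prefix='1' (no match yet)
Bit 1: prefix='11' -> emit 'g', reset
Bit 2: prefix='0' -> emit 'a', reset
Bit 3: prefix='1' (no match yet)
Bit 4: prefix='10' -> emit 'e', reset
Bit 5: prefix='1' (no match yet)
Bit 6: prefix='11' -> emit 'g', reset
Bit 7: prefix='1' (no match yet)
Bit 8: prefix='11' -> emit 'g', reset
Bit 9: prefix='0' -> emit 'a', reset
Bit 10: prefix='1' (no match yet)
Bit 11: prefix='10' -> emit 'e', reset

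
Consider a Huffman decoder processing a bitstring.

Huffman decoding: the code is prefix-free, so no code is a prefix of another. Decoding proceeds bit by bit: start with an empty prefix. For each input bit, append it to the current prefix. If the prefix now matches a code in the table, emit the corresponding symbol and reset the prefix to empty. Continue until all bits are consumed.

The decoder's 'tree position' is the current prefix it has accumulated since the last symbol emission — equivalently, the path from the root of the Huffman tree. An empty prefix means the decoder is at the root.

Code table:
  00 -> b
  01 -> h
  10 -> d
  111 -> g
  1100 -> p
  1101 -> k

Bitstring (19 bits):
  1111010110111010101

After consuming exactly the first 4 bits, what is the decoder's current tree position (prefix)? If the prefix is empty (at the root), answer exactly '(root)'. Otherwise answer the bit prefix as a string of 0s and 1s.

Answer: 1

Derivation:
Bit 0: prefix='1' (no match yet)
Bit 1: prefix='11' (no match yet)
Bit 2: prefix='111' -> emit 'g', reset
Bit 3: prefix='1' (no match yet)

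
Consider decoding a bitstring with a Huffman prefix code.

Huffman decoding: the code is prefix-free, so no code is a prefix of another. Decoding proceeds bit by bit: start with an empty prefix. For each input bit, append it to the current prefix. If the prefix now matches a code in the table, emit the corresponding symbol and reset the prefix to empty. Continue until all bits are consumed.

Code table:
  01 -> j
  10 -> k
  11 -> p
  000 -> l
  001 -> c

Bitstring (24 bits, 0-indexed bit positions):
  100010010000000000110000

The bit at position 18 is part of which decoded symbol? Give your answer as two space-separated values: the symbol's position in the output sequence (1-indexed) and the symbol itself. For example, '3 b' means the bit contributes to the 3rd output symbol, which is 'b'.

Bit 0: prefix='1' (no match yet)
Bit 1: prefix='10' -> emit 'k', reset
Bit 2: prefix='0' (no match yet)
Bit 3: prefix='00' (no match yet)
Bit 4: prefix='001' -> emit 'c', reset
Bit 5: prefix='0' (no match yet)
Bit 6: prefix='00' (no match yet)
Bit 7: prefix='001' -> emit 'c', reset
Bit 8: prefix='0' (no match yet)
Bit 9: prefix='00' (no match yet)
Bit 10: prefix='000' -> emit 'l', reset
Bit 11: prefix='0' (no match yet)
Bit 12: prefix='00' (no match yet)
Bit 13: prefix='000' -> emit 'l', reset
Bit 14: prefix='0' (no match yet)
Bit 15: prefix='00' (no match yet)
Bit 16: prefix='000' -> emit 'l', reset
Bit 17: prefix='0' (no match yet)
Bit 18: prefix='01' -> emit 'j', reset
Bit 19: prefix='1' (no match yet)
Bit 20: prefix='10' -> emit 'k', reset
Bit 21: prefix='0' (no match yet)
Bit 22: prefix='00' (no match yet)

Answer: 7 j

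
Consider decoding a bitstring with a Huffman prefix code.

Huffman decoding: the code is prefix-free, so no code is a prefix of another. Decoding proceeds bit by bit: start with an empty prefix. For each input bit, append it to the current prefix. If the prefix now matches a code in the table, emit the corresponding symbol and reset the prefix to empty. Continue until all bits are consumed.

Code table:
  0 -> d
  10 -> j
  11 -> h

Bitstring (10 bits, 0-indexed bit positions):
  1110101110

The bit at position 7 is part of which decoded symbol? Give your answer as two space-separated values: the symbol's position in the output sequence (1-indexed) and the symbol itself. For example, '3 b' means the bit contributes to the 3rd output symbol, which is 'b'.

Bit 0: prefix='1' (no match yet)
Bit 1: prefix='11' -> emit 'h', reset
Bit 2: prefix='1' (no match yet)
Bit 3: prefix='10' -> emit 'j', reset
Bit 4: prefix='1' (no match yet)
Bit 5: prefix='10' -> emit 'j', reset
Bit 6: prefix='1' (no match yet)
Bit 7: prefix='11' -> emit 'h', reset
Bit 8: prefix='1' (no match yet)
Bit 9: prefix='10' -> emit 'j', reset

Answer: 4 h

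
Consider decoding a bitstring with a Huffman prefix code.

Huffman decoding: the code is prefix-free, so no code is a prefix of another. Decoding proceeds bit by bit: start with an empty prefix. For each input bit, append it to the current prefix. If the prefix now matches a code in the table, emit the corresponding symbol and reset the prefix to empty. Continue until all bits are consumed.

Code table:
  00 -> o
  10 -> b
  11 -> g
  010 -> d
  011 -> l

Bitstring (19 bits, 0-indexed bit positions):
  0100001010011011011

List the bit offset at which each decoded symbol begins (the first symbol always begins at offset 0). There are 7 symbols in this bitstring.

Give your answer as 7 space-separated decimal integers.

Answer: 0 3 5 8 10 13 16

Derivation:
Bit 0: prefix='0' (no match yet)
Bit 1: prefix='01' (no match yet)
Bit 2: prefix='010' -> emit 'd', reset
Bit 3: prefix='0' (no match yet)
Bit 4: prefix='00' -> emit 'o', reset
Bit 5: prefix='0' (no match yet)
Bit 6: prefix='01' (no match yet)
Bit 7: prefix='010' -> emit 'd', reset
Bit 8: prefix='1' (no match yet)
Bit 9: prefix='10' -> emit 'b', reset
Bit 10: prefix='0' (no match yet)
Bit 11: prefix='01' (no match yet)
Bit 12: prefix='011' -> emit 'l', reset
Bit 13: prefix='0' (no match yet)
Bit 14: prefix='01' (no match yet)
Bit 15: prefix='011' -> emit 'l', reset
Bit 16: prefix='0' (no match yet)
Bit 17: prefix='01' (no match yet)
Bit 18: prefix='011' -> emit 'l', reset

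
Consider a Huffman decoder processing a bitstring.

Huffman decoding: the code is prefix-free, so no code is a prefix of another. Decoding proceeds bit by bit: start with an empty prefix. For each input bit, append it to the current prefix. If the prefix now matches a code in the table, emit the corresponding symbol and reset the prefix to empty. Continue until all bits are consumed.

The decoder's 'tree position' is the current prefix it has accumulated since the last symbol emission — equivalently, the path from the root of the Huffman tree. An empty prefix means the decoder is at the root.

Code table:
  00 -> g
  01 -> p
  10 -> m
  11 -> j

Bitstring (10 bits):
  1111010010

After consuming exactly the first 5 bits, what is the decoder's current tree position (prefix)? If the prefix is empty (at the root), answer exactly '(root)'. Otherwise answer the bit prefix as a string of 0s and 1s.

Answer: 0

Derivation:
Bit 0: prefix='1' (no match yet)
Bit 1: prefix='11' -> emit 'j', reset
Bit 2: prefix='1' (no match yet)
Bit 3: prefix='11' -> emit 'j', reset
Bit 4: prefix='0' (no match yet)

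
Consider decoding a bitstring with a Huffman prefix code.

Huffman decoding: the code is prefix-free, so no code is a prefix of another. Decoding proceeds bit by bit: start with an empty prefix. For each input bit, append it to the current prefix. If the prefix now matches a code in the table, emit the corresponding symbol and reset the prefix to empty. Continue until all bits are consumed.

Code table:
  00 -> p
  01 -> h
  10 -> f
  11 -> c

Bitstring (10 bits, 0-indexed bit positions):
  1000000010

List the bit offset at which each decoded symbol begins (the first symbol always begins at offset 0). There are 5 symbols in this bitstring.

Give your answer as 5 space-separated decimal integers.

Bit 0: prefix='1' (no match yet)
Bit 1: prefix='10' -> emit 'f', reset
Bit 2: prefix='0' (no match yet)
Bit 3: prefix='00' -> emit 'p', reset
Bit 4: prefix='0' (no match yet)
Bit 5: prefix='00' -> emit 'p', reset
Bit 6: prefix='0' (no match yet)
Bit 7: prefix='00' -> emit 'p', reset
Bit 8: prefix='1' (no match yet)
Bit 9: prefix='10' -> emit 'f', reset

Answer: 0 2 4 6 8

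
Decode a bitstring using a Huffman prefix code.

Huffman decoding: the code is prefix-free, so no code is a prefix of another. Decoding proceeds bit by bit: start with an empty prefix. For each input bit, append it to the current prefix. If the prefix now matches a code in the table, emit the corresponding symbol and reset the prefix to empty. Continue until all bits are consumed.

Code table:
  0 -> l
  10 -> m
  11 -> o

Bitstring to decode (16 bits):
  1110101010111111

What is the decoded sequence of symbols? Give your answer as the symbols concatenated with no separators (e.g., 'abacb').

Bit 0: prefix='1' (no match yet)
Bit 1: prefix='11' -> emit 'o', reset
Bit 2: prefix='1' (no match yet)
Bit 3: prefix='10' -> emit 'm', reset
Bit 4: prefix='1' (no match yet)
Bit 5: prefix='10' -> emit 'm', reset
Bit 6: prefix='1' (no match yet)
Bit 7: prefix='10' -> emit 'm', reset
Bit 8: prefix='1' (no match yet)
Bit 9: prefix='10' -> emit 'm', reset
Bit 10: prefix='1' (no match yet)
Bit 11: prefix='11' -> emit 'o', reset
Bit 12: prefix='1' (no match yet)
Bit 13: prefix='11' -> emit 'o', reset
Bit 14: prefix='1' (no match yet)
Bit 15: prefix='11' -> emit 'o', reset

Answer: ommmmooo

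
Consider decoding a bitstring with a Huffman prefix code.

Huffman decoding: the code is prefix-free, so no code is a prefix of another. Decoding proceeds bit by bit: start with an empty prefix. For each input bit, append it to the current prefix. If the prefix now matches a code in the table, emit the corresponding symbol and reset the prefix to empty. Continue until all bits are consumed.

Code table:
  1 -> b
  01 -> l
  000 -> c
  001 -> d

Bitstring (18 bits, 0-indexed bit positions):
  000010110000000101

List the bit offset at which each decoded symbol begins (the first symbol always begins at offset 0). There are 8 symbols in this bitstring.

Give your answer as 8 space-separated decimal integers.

Bit 0: prefix='0' (no match yet)
Bit 1: prefix='00' (no match yet)
Bit 2: prefix='000' -> emit 'c', reset
Bit 3: prefix='0' (no match yet)
Bit 4: prefix='01' -> emit 'l', reset
Bit 5: prefix='0' (no match yet)
Bit 6: prefix='01' -> emit 'l', reset
Bit 7: prefix='1' -> emit 'b', reset
Bit 8: prefix='0' (no match yet)
Bit 9: prefix='00' (no match yet)
Bit 10: prefix='000' -> emit 'c', reset
Bit 11: prefix='0' (no match yet)
Bit 12: prefix='00' (no match yet)
Bit 13: prefix='000' -> emit 'c', reset
Bit 14: prefix='0' (no match yet)
Bit 15: prefix='01' -> emit 'l', reset
Bit 16: prefix='0' (no match yet)
Bit 17: prefix='01' -> emit 'l', reset

Answer: 0 3 5 7 8 11 14 16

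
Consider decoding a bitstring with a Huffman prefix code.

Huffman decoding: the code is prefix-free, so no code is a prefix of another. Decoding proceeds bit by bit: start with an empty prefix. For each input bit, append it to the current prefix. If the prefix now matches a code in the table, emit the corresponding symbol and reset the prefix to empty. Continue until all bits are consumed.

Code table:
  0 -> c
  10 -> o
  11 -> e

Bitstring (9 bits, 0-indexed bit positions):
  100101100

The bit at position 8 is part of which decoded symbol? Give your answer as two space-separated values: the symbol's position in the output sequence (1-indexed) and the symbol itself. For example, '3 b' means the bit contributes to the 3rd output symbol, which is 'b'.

Bit 0: prefix='1' (no match yet)
Bit 1: prefix='10' -> emit 'o', reset
Bit 2: prefix='0' -> emit 'c', reset
Bit 3: prefix='1' (no match yet)
Bit 4: prefix='10' -> emit 'o', reset
Bit 5: prefix='1' (no match yet)
Bit 6: prefix='11' -> emit 'e', reset
Bit 7: prefix='0' -> emit 'c', reset
Bit 8: prefix='0' -> emit 'c', reset

Answer: 6 c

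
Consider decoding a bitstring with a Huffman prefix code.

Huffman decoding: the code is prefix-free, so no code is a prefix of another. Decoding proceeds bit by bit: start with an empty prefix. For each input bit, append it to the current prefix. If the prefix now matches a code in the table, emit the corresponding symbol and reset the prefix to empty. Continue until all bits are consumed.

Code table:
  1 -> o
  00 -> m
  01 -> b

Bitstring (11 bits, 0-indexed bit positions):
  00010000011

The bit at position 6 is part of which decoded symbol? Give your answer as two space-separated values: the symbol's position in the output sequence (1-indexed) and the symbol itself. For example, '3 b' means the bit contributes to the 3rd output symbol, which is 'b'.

Answer: 4 m

Derivation:
Bit 0: prefix='0' (no match yet)
Bit 1: prefix='00' -> emit 'm', reset
Bit 2: prefix='0' (no match yet)
Bit 3: prefix='01' -> emit 'b', reset
Bit 4: prefix='0' (no match yet)
Bit 5: prefix='00' -> emit 'm', reset
Bit 6: prefix='0' (no match yet)
Bit 7: prefix='00' -> emit 'm', reset
Bit 8: prefix='0' (no match yet)
Bit 9: prefix='01' -> emit 'b', reset
Bit 10: prefix='1' -> emit 'o', reset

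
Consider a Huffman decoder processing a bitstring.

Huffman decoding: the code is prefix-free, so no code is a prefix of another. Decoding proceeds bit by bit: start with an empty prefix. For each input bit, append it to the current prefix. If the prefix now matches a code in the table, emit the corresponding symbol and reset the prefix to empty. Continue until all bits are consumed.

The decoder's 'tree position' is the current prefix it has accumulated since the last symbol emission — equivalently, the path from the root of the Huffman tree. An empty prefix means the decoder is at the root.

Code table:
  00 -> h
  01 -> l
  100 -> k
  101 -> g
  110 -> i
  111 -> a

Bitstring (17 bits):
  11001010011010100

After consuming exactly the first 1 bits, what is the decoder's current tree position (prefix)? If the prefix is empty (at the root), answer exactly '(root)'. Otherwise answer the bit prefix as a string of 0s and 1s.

Bit 0: prefix='1' (no match yet)

Answer: 1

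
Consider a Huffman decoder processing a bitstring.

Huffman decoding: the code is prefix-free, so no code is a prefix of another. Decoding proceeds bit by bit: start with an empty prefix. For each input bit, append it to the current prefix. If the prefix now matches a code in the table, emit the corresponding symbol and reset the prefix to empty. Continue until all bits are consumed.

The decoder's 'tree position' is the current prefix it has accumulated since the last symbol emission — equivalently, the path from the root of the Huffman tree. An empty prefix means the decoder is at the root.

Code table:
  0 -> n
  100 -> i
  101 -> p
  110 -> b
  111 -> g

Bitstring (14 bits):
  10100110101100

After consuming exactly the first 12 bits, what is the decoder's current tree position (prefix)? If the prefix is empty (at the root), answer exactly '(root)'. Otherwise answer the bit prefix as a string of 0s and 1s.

Answer: 1

Derivation:
Bit 0: prefix='1' (no match yet)
Bit 1: prefix='10' (no match yet)
Bit 2: prefix='101' -> emit 'p', reset
Bit 3: prefix='0' -> emit 'n', reset
Bit 4: prefix='0' -> emit 'n', reset
Bit 5: prefix='1' (no match yet)
Bit 6: prefix='11' (no match yet)
Bit 7: prefix='110' -> emit 'b', reset
Bit 8: prefix='1' (no match yet)
Bit 9: prefix='10' (no match yet)
Bit 10: prefix='101' -> emit 'p', reset
Bit 11: prefix='1' (no match yet)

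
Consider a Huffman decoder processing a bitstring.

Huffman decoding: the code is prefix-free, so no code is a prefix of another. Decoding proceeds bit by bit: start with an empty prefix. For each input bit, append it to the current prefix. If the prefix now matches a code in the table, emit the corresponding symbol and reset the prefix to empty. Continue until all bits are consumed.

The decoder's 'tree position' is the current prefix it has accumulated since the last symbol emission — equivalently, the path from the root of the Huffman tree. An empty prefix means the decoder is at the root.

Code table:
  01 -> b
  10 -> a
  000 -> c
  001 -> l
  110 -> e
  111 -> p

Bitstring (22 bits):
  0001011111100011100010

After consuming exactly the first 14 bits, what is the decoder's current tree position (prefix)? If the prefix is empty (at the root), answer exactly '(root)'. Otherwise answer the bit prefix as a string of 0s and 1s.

Answer: (root)

Derivation:
Bit 0: prefix='0' (no match yet)
Bit 1: prefix='00' (no match yet)
Bit 2: prefix='000' -> emit 'c', reset
Bit 3: prefix='1' (no match yet)
Bit 4: prefix='10' -> emit 'a', reset
Bit 5: prefix='1' (no match yet)
Bit 6: prefix='11' (no match yet)
Bit 7: prefix='111' -> emit 'p', reset
Bit 8: prefix='1' (no match yet)
Bit 9: prefix='11' (no match yet)
Bit 10: prefix='111' -> emit 'p', reset
Bit 11: prefix='0' (no match yet)
Bit 12: prefix='00' (no match yet)
Bit 13: prefix='000' -> emit 'c', reset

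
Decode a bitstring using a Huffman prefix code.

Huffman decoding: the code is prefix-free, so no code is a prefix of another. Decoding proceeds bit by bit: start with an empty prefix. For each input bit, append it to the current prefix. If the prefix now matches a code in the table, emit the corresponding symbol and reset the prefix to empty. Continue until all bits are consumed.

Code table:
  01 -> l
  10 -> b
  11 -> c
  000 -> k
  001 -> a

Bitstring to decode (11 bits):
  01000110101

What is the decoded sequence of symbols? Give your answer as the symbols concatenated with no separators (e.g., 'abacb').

Bit 0: prefix='0' (no match yet)
Bit 1: prefix='01' -> emit 'l', reset
Bit 2: prefix='0' (no match yet)
Bit 3: prefix='00' (no match yet)
Bit 4: prefix='000' -> emit 'k', reset
Bit 5: prefix='1' (no match yet)
Bit 6: prefix='11' -> emit 'c', reset
Bit 7: prefix='0' (no match yet)
Bit 8: prefix='01' -> emit 'l', reset
Bit 9: prefix='0' (no match yet)
Bit 10: prefix='01' -> emit 'l', reset

Answer: lkcll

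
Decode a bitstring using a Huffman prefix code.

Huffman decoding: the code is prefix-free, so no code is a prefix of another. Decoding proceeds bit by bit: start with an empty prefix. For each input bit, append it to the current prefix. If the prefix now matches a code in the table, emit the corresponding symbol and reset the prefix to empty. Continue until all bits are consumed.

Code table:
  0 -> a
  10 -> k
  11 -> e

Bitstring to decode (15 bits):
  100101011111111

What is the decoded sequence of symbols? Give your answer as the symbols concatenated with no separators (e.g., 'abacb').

Answer: kakkeeee

Derivation:
Bit 0: prefix='1' (no match yet)
Bit 1: prefix='10' -> emit 'k', reset
Bit 2: prefix='0' -> emit 'a', reset
Bit 3: prefix='1' (no match yet)
Bit 4: prefix='10' -> emit 'k', reset
Bit 5: prefix='1' (no match yet)
Bit 6: prefix='10' -> emit 'k', reset
Bit 7: prefix='1' (no match yet)
Bit 8: prefix='11' -> emit 'e', reset
Bit 9: prefix='1' (no match yet)
Bit 10: prefix='11' -> emit 'e', reset
Bit 11: prefix='1' (no match yet)
Bit 12: prefix='11' -> emit 'e', reset
Bit 13: prefix='1' (no match yet)
Bit 14: prefix='11' -> emit 'e', reset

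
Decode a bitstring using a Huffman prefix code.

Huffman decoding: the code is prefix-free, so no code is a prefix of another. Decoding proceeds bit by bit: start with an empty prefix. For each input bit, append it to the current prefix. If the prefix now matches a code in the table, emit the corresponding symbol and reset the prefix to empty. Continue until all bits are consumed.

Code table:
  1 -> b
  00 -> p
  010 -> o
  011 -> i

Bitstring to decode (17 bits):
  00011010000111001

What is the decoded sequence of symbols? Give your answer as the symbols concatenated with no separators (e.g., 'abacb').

Answer: piopibpb

Derivation:
Bit 0: prefix='0' (no match yet)
Bit 1: prefix='00' -> emit 'p', reset
Bit 2: prefix='0' (no match yet)
Bit 3: prefix='01' (no match yet)
Bit 4: prefix='011' -> emit 'i', reset
Bit 5: prefix='0' (no match yet)
Bit 6: prefix='01' (no match yet)
Bit 7: prefix='010' -> emit 'o', reset
Bit 8: prefix='0' (no match yet)
Bit 9: prefix='00' -> emit 'p', reset
Bit 10: prefix='0' (no match yet)
Bit 11: prefix='01' (no match yet)
Bit 12: prefix='011' -> emit 'i', reset
Bit 13: prefix='1' -> emit 'b', reset
Bit 14: prefix='0' (no match yet)
Bit 15: prefix='00' -> emit 'p', reset
Bit 16: prefix='1' -> emit 'b', reset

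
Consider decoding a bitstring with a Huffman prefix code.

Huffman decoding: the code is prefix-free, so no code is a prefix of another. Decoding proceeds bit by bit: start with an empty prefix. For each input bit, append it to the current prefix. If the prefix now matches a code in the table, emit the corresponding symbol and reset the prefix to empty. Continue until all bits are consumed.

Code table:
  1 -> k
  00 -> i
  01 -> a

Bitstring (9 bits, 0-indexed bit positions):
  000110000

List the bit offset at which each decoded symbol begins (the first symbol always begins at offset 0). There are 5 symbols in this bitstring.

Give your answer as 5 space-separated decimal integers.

Bit 0: prefix='0' (no match yet)
Bit 1: prefix='00' -> emit 'i', reset
Bit 2: prefix='0' (no match yet)
Bit 3: prefix='01' -> emit 'a', reset
Bit 4: prefix='1' -> emit 'k', reset
Bit 5: prefix='0' (no match yet)
Bit 6: prefix='00' -> emit 'i', reset
Bit 7: prefix='0' (no match yet)
Bit 8: prefix='00' -> emit 'i', reset

Answer: 0 2 4 5 7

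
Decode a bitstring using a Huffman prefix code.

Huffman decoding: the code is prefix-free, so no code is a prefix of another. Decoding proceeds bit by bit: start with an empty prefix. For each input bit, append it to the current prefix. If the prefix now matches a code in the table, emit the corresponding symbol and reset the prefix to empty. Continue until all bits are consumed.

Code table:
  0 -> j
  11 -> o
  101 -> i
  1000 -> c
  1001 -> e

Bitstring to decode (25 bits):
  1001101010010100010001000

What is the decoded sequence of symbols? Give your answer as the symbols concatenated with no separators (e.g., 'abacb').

Bit 0: prefix='1' (no match yet)
Bit 1: prefix='10' (no match yet)
Bit 2: prefix='100' (no match yet)
Bit 3: prefix='1001' -> emit 'e', reset
Bit 4: prefix='1' (no match yet)
Bit 5: prefix='10' (no match yet)
Bit 6: prefix='101' -> emit 'i', reset
Bit 7: prefix='0' -> emit 'j', reset
Bit 8: prefix='1' (no match yet)
Bit 9: prefix='10' (no match yet)
Bit 10: prefix='100' (no match yet)
Bit 11: prefix='1001' -> emit 'e', reset
Bit 12: prefix='0' -> emit 'j', reset
Bit 13: prefix='1' (no match yet)
Bit 14: prefix='10' (no match yet)
Bit 15: prefix='100' (no match yet)
Bit 16: prefix='1000' -> emit 'c', reset
Bit 17: prefix='1' (no match yet)
Bit 18: prefix='10' (no match yet)
Bit 19: prefix='100' (no match yet)
Bit 20: prefix='1000' -> emit 'c', reset
Bit 21: prefix='1' (no match yet)
Bit 22: prefix='10' (no match yet)
Bit 23: prefix='100' (no match yet)
Bit 24: prefix='1000' -> emit 'c', reset

Answer: eijejccc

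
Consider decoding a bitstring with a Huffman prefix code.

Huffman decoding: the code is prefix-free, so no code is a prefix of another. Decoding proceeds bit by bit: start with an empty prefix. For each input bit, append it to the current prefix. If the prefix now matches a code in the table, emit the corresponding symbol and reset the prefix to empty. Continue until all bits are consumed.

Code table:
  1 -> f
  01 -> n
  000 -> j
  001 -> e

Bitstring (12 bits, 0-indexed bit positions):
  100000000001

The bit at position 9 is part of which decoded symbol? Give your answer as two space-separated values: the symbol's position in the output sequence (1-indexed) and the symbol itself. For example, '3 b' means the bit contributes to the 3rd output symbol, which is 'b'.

Answer: 4 j

Derivation:
Bit 0: prefix='1' -> emit 'f', reset
Bit 1: prefix='0' (no match yet)
Bit 2: prefix='00' (no match yet)
Bit 3: prefix='000' -> emit 'j', reset
Bit 4: prefix='0' (no match yet)
Bit 5: prefix='00' (no match yet)
Bit 6: prefix='000' -> emit 'j', reset
Bit 7: prefix='0' (no match yet)
Bit 8: prefix='00' (no match yet)
Bit 9: prefix='000' -> emit 'j', reset
Bit 10: prefix='0' (no match yet)
Bit 11: prefix='01' -> emit 'n', reset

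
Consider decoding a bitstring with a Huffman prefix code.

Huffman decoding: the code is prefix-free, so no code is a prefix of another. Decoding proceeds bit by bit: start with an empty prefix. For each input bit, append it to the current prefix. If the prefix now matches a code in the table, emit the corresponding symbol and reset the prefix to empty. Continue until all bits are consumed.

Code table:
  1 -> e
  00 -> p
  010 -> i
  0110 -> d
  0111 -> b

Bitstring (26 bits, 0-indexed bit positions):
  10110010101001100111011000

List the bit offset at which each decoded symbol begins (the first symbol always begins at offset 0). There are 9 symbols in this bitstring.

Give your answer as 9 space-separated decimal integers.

Answer: 0 1 5 8 9 12 16 20 24

Derivation:
Bit 0: prefix='1' -> emit 'e', reset
Bit 1: prefix='0' (no match yet)
Bit 2: prefix='01' (no match yet)
Bit 3: prefix='011' (no match yet)
Bit 4: prefix='0110' -> emit 'd', reset
Bit 5: prefix='0' (no match yet)
Bit 6: prefix='01' (no match yet)
Bit 7: prefix='010' -> emit 'i', reset
Bit 8: prefix='1' -> emit 'e', reset
Bit 9: prefix='0' (no match yet)
Bit 10: prefix='01' (no match yet)
Bit 11: prefix='010' -> emit 'i', reset
Bit 12: prefix='0' (no match yet)
Bit 13: prefix='01' (no match yet)
Bit 14: prefix='011' (no match yet)
Bit 15: prefix='0110' -> emit 'd', reset
Bit 16: prefix='0' (no match yet)
Bit 17: prefix='01' (no match yet)
Bit 18: prefix='011' (no match yet)
Bit 19: prefix='0111' -> emit 'b', reset
Bit 20: prefix='0' (no match yet)
Bit 21: prefix='01' (no match yet)
Bit 22: prefix='011' (no match yet)
Bit 23: prefix='0110' -> emit 'd', reset
Bit 24: prefix='0' (no match yet)
Bit 25: prefix='00' -> emit 'p', reset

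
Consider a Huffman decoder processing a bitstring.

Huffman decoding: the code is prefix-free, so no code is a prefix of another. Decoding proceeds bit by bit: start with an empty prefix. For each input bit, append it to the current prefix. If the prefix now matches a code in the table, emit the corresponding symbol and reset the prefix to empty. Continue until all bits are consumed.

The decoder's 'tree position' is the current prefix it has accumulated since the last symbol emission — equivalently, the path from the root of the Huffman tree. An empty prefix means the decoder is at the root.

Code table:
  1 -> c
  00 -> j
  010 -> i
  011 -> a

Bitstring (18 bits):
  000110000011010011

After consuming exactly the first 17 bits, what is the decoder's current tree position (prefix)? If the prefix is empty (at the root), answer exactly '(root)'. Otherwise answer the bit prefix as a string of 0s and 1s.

Bit 0: prefix='0' (no match yet)
Bit 1: prefix='00' -> emit 'j', reset
Bit 2: prefix='0' (no match yet)
Bit 3: prefix='01' (no match yet)
Bit 4: prefix='011' -> emit 'a', reset
Bit 5: prefix='0' (no match yet)
Bit 6: prefix='00' -> emit 'j', reset
Bit 7: prefix='0' (no match yet)
Bit 8: prefix='00' -> emit 'j', reset
Bit 9: prefix='0' (no match yet)
Bit 10: prefix='01' (no match yet)
Bit 11: prefix='011' -> emit 'a', reset
Bit 12: prefix='0' (no match yet)
Bit 13: prefix='01' (no match yet)
Bit 14: prefix='010' -> emit 'i', reset
Bit 15: prefix='0' (no match yet)
Bit 16: prefix='01' (no match yet)

Answer: 01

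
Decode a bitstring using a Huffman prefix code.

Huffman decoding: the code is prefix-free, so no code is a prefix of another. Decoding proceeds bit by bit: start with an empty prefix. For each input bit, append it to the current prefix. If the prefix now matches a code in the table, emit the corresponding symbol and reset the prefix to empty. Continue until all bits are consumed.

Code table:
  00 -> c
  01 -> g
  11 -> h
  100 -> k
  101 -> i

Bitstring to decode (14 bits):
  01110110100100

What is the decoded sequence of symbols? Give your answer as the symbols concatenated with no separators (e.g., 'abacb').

Bit 0: prefix='0' (no match yet)
Bit 1: prefix='01' -> emit 'g', reset
Bit 2: prefix='1' (no match yet)
Bit 3: prefix='11' -> emit 'h', reset
Bit 4: prefix='0' (no match yet)
Bit 5: prefix='01' -> emit 'g', reset
Bit 6: prefix='1' (no match yet)
Bit 7: prefix='10' (no match yet)
Bit 8: prefix='101' -> emit 'i', reset
Bit 9: prefix='0' (no match yet)
Bit 10: prefix='00' -> emit 'c', reset
Bit 11: prefix='1' (no match yet)
Bit 12: prefix='10' (no match yet)
Bit 13: prefix='100' -> emit 'k', reset

Answer: ghgick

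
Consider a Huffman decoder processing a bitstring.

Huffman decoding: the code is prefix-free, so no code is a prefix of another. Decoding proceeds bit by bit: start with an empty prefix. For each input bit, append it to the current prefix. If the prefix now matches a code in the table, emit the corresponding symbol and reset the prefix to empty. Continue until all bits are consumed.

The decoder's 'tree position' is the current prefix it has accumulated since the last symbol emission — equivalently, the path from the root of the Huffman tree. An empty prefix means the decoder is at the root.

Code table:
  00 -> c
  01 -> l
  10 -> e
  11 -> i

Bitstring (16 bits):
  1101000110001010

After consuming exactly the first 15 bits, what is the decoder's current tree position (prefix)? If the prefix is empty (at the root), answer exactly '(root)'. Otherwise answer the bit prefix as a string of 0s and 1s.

Answer: 1

Derivation:
Bit 0: prefix='1' (no match yet)
Bit 1: prefix='11' -> emit 'i', reset
Bit 2: prefix='0' (no match yet)
Bit 3: prefix='01' -> emit 'l', reset
Bit 4: prefix='0' (no match yet)
Bit 5: prefix='00' -> emit 'c', reset
Bit 6: prefix='0' (no match yet)
Bit 7: prefix='01' -> emit 'l', reset
Bit 8: prefix='1' (no match yet)
Bit 9: prefix='10' -> emit 'e', reset
Bit 10: prefix='0' (no match yet)
Bit 11: prefix='00' -> emit 'c', reset
Bit 12: prefix='1' (no match yet)
Bit 13: prefix='10' -> emit 'e', reset
Bit 14: prefix='1' (no match yet)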